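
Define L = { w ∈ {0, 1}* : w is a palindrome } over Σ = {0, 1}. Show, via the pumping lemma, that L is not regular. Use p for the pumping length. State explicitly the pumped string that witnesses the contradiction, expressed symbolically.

0^{p+k} 1 0^p

Assume L is regular. Let p be the pumping length given by the pumping lemma.
Take w = 0^p 1 0^p, a palindrome of length 2p+1 ≥ p.
The pumping lemma gives a decomposition w = xyz where |xy| ≤ p and y is nonempty.
The first p characters of w are 0's, so xy (and hence y) consists only of 0's. Write y = 0^k, 1 ≤ k ≤ p.
Pump with i = 2: xy^2z = 0^{p+k} 1 0^p. Its reverse is 0^p 1 0^{p+k}, which differs from xy^2z since k ≥ 1. So xy^2z is not a palindrome and xy^2z ∉ L.
This is a contradiction; hence L is not regular.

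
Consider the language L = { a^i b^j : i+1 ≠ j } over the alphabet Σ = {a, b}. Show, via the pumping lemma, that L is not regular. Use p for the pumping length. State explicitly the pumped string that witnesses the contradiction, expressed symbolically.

Assume L is regular. Let p be the pumping length given by the pumping lemma.
Choose w = a^p b^{p+p!+1}. Since p ≠ (p+p!+1)-1 = p+p!, w ∈ L; and |w| ≥ p.
By the pumping lemma, w = xyz with |xy| ≤ p and |y| ≥ 1.
The first p characters of w are a's, so xy (and hence y) consists only of a's. Write y = a^k, 1 ≤ k ≤ p.
Since 1 ≤ k ≤ p, k divides p!; set t = 1 + p!/k. Then xy^t z has p + (p!/k)·k = p + p! copies of a. Now the a-count is p+p! and (b-count)-1 = (p+p!+1)-1 = p+p!, so i+1 ≠ j fails. So xy^t z = a^{p+p!} b^{p+p!+1} ∉ L.
Contradiction. Therefore L is not regular.

a^{p+p!} b^{p+p!+1}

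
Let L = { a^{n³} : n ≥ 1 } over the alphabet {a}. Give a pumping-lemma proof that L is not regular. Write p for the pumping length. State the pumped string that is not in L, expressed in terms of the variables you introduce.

Assume L is regular. Let p be the pumping length given by the pumping lemma.
Take w = a^{p³} ∈ L with |w| = p³ ≥ p.
The pumping lemma gives a decomposition w = xyz where |xy| ≤ p and |y| > 0.
Then y = a^k for some k with 1 ≤ k ≤ p.
Pump with i = 2: xy^2z = a^{p³+k}. Since 1 ≤ k ≤ p, p³ < p³+k ≤ p³+p < p³+3p²+3p+1 = (p+1)³, so p³+k is not a perfect cube. So xy^2z ∉ L.
This is a contradiction; hence L is not regular.

a^{p³+k}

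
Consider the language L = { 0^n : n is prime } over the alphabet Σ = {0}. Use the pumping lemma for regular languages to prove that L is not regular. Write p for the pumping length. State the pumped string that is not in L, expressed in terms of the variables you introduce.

Suppose for contradiction that L is regular, and let p be the pumping length.
Let q be a prime with q ≥ p+2 (infinitely many primes exist), and take w = 0^q ∈ L with |w| = q ≥ p.
Write w = xyz as guaranteed by the lemma, with |xy| ≤ p and |y| > 0.
Then y = 0^k for some k with 1 ≤ k ≤ p.
Since 1 ≤ k ≤ p, |xz| = q-k. Pump with i = q+1: |xy^{q+1}z| = (q-k)+(q+1)k = q+qk = q(1+k), which is composite (both factors ≥ 2). So xy^{q+1}z = 0^{q(1+k)} ∉ L.
Contradiction. Therefore L is not regular.

0^{q(1+k)}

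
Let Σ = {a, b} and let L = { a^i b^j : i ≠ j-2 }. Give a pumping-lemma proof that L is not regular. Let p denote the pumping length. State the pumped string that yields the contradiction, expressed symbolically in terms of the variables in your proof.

Suppose for contradiction that L is regular, and let p be the pumping length.
Choose w = a^p b^{p+p!+2}. Since p ≠ (p+p!+2)-2 = p+p!, w ∈ L; and |w| ≥ p.
The pumping lemma gives a decomposition w = xyz where |xy| ≤ p and |y| ≥ 1.
Since the first p symbols of w are all a's and |xy| ≤ p, y lies entirely in the leading a-block: y = a^k for some k with 1 ≤ k ≤ p.
Since 1 ≤ k ≤ p, k divides p!; set t = 1 + p!/k. Then xy^t z has p + (p!/k)·k = p + p! copies of a. Now the a-count is p+p! and (b-count)-2 = (p+p!+2)-2 = p+p!, so i ≠ j-2 fails. So xy^t z = a^{p+p!} b^{p+p!+2} ∉ L.
Contradiction. Therefore L is not regular.

a^{p+p!} b^{p+p!+2}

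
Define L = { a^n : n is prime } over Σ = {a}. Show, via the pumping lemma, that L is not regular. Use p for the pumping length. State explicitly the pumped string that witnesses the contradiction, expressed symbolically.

Suppose for contradiction that L is regular, and let p be the pumping length.
Let q be a prime with q ≥ p+2 (infinitely many primes exist), and take w = a^q ∈ L with |w| = q ≥ p.
The pumping lemma gives a decomposition w = xyz where |xy| ≤ p and |y| ≥ 1.
Then y = a^k for some k with 1 ≤ k ≤ p.
Since 1 ≤ k ≤ p, |xz| = q-k. Pump with i = q+1: |xy^{q+1}z| = (q-k)+(q+1)k = q+qk = q(1+k), which is composite (both factors ≥ 2). So xy^{q+1}z = a^{q(1+k)} ∉ L.
This contradicts the pumping lemma, so L is not regular.

a^{q(1+k)}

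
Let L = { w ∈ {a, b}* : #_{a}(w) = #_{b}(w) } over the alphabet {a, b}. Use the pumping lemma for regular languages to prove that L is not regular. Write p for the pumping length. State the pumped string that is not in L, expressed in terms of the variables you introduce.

a^{p+k} b^p

Suppose for contradiction that L is regular, and let p be the pumping length.
Choose w = a^p b^p ∈ L with |w| = 2p ≥ p.
By the pumping lemma, w = xyz with |xy| ≤ p and y is nonempty.
Because |xy| ≤ p and w begins with p copies of a, we have y = a^k with 1 ≤ k ≤ p.
Pump with i = 2: xy^2z = a^{p+k} b^p has p+k occurrences of a but only p of b. Since k ≥ 1 the counts differ, so xy^2z ∉ L.
Contradiction. Therefore L is not regular.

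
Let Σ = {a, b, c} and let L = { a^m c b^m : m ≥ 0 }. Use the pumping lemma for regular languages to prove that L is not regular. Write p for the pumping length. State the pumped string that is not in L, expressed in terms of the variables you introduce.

a^{p+k} c b^p

Toward a contradiction, assume L is regular with pumping length p.
Take w = a^p c b^p ∈ L with |w| = 2p+1 ≥ p.
The pumping lemma gives a decomposition w = xyz where |xy| ≤ p and |y| > 0.
Because |xy| ≤ p and w begins with p copies of a, we have y = a^k with 1 ≤ k ≤ p.
Pump with i = 2: xy^2z = a^{p+k} c b^p, which would require p+k = p. But k ≥ 1, so xy^2z ∉ L.
This is a contradiction; hence L is not regular.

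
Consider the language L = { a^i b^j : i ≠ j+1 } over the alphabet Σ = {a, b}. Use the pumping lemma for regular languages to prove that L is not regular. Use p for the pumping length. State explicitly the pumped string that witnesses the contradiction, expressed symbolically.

Suppose for contradiction that L is regular, and let p be the pumping length.
Choose w = a^p b^{p+p!-1}. Since p ≠ (p+p!-1)+1 = p+p!, w ∈ L; and |w| ≥ p.
By the pumping lemma, w = xyz with |xy| ≤ p and |y| > 0.
Because |xy| ≤ p and w begins with p copies of a, we have y = a^k with 1 ≤ k ≤ p.
Since 1 ≤ k ≤ p, k divides p!; set t = 1 + p!/k. Then xy^t z has p + (p!/k)·k = p + p! copies of a. Now the a-count is p+p! and (b-count)+1 = (p+p!-1)+1 = p+p!, so i ≠ j+1 fails. So xy^t z = a^{p+p!} b^{p+p!-1} ∉ L.
Contradiction. Therefore L is not regular.

a^{p+p!} b^{p+p!-1}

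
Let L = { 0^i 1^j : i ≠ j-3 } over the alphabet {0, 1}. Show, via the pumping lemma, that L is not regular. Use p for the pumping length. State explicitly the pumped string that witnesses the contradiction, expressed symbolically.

0^{p+p!} 1^{p+p!+3}

Suppose for contradiction that L is regular, and let p be the pumping length.
Choose w = 0^p 1^{p+p!+3}. Since p ≠ (p+p!+3)-3 = p+p!, w ∈ L; and |w| ≥ p.
Write w = xyz as guaranteed by the lemma, with |xy| ≤ p and |y| > 0.
The first p characters of w are 0's, so xy (and hence y) consists only of 0's. Write y = 0^k, 1 ≤ k ≤ p.
Since 1 ≤ k ≤ p, k divides p!; set t = 1 + p!/k. Then xy^t z has p + (p!/k)·k = p + p! copies of 0. Now the 0-count is p+p! and (1-count)-3 = (p+p!+3)-3 = p+p!, so i ≠ j-3 fails. So xy^t z = 0^{p+p!} 1^{p+p!+3} ∉ L.
Contradiction. Therefore L is not regular.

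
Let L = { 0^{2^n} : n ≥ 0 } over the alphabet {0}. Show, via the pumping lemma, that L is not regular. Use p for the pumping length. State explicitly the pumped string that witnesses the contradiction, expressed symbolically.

0^{2^p+k}

Assume L is regular; let p be its pumping constant.
Take w = 0^{2^p} ∈ L with |w| = 2^p ≥ p.
By the pumping lemma, w = xyz with |xy| ≤ p and |y| ≥ 1.
Then y = 0^k for some k with 1 ≤ k ≤ p.
Pump with i = 2: xy^2z = 0^{2^p+k}. Since 1 ≤ k ≤ p < 2^p, we have 2^p < 2^p+k < 2^{p+1}, so 2^p+k is not a power of 2. So xy^2z ∉ L.
This is a contradiction; hence L is not regular.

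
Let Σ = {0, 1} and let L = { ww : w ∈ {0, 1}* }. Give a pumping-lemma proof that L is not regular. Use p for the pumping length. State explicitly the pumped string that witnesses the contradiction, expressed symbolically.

0^{p+k} 1^p 0^p 1^p

Suppose for contradiction that L is regular, and let p be the pumping length.
Take w = 0^p 1^p 0^p 1^p = uu where u = 0^p1^p; then w ∈ L and |w| = 4p ≥ p.
The pumping lemma gives a decomposition w = xyz where |xy| ≤ p and |y| ≥ 1.
The first p characters of w are 0's, so xy (and hence y) consists only of 0's. Write y = 0^k, 1 ≤ k ≤ p.
Pump with i = 2: xy^2z = 0^{p+k} 1^p 0^p 1^p, of length 4p+k. Suppose this equals vv. The string starts with 0 and ends with 1, so v does too; thus the boundary between the two copies of v is a 1→0 transition. There is exactly one such transition, at position 2p+k, so |v| = 2p+k and |vv| = 4p+2k ≠ 4p+k since k ≥ 1. So xy^2z ∉ L.
Contradiction. Therefore L is not regular.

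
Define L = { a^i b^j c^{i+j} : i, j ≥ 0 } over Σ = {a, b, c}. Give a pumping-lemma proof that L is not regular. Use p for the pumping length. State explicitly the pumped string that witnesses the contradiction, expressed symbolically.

a^{p+k} b^p c^{2p}

Suppose for contradiction that L is regular, and let p be the pumping length.
Take w = a^p b^p c^{2p} ∈ L (with i=j=p, i+j=2p), |w| = 4p ≥ p.
Write w = xyz as guaranteed by the lemma, with |xy| ≤ p and |y| ≥ 1.
Since the first p symbols of w are all a's and |xy| ≤ p, y lies entirely in the leading a-block: y = a^k for some k with 1 ≤ k ≤ p.
Consider xy^2z = a^{p+k} b^p c^{2p}. Now the a- and b-counts sum to 2p+k, but the c-count is 2p ≠ 2p+k. So xy^2z ∉ L.
This is a contradiction; hence L is not regular.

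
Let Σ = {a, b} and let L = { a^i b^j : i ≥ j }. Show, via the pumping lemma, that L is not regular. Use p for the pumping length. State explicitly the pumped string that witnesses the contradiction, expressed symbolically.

a^{p-k} b^p

Suppose for contradiction that L is regular, and let p be the pumping length.
Choose w = a^p b^p ∈ L, with |w| = 2p ≥ p.
By the pumping lemma, w = xyz with |xy| ≤ p and |y| > 0.
Since the first p symbols of w are all a's and |xy| ≤ p, y lies entirely in the leading a-block: y = a^k for some k with 1 ≤ k ≤ p.
Consider xy^0z = xz = a^{p-k} b^p. Since k ≥ 1, the a-count p-k is less than p, so i ≥ j fails; thus xz ∉ L.
This is a contradiction; hence L is not regular.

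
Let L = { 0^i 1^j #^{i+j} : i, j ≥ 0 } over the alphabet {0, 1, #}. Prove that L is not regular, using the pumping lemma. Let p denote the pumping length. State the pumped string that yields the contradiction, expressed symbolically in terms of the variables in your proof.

Assume L is regular; let p be its pumping constant.
Take w = 0^p 1^p #^{2p} ∈ L (with i=j=p, i+j=2p), |w| = 4p ≥ p.
By the pumping lemma, w = xyz with |xy| ≤ p and |y| ≥ 1.
Because |xy| ≤ p and w begins with p copies of 0, we have y = 0^k with 1 ≤ k ≤ p.
Consider xy^2z = 0^{p+k} 1^p #^{2p}. Now the 0- and 1-counts sum to 2p+k, but the #-count is 2p ≠ 2p+k. So xy^2z ∉ L.
This contradicts the pumping lemma, so L is not regular.

0^{p+k} 1^p #^{2p}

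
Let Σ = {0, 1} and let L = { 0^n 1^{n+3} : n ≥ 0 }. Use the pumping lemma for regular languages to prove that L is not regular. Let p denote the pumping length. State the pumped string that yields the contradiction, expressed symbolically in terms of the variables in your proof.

0^{p+k} 1^{p+3}

Assume L is regular; let p be its pumping constant.
Let w = 0^p 1^{p+3} ∈ L; note |w| = 2p+3 ≥ p.
By the pumping lemma, w = xyz with |xy| ≤ p and |y| > 0.
Because |xy| ≤ p and w begins with p copies of 0, we have y = 0^k with 1 ≤ k ≤ p.
Pump with i = 2: xy^2z = 0^{p+k} 1^{p+3}. For this to lie in L we would need p+3 = (p+k)+3, which forces k = 0. But k ≥ 1, so xy^2z ∉ L.
Contradiction. Therefore L is not regular.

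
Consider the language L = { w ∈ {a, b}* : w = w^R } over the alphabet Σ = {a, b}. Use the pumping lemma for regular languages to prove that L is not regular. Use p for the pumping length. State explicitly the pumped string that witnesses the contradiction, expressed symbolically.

Assume L is regular. Let p be the pumping length given by the pumping lemma.
Take w = a^p b a^p, a palindrome of length 2p+1 ≥ p.
By the pumping lemma, w = xyz with |xy| ≤ p and y is nonempty.
Since the first p symbols of w are all a's and |xy| ≤ p, y lies entirely in the leading a-block: y = a^k for some k with 1 ≤ k ≤ p.
Pump with i = 2: xy^2z = a^{p+k} b a^p. Its reverse is a^p b a^{p+k}, which differs from xy^2z since k ≥ 1. So xy^2z is not a palindrome and xy^2z ∉ L.
Contradiction. Therefore L is not regular.

a^{p+k} b a^p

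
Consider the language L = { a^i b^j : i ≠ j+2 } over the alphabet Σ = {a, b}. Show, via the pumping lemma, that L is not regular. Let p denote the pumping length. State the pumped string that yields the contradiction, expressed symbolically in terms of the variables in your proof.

Assume L is regular. Let p be the pumping length given by the pumping lemma.
Choose w = a^p b^{p+p!-2}. Since p ≠ (p+p!-2)+2 = p+p!, w ∈ L; and |w| ≥ p.
The pumping lemma gives a decomposition w = xyz where |xy| ≤ p and |y| ≥ 1.
Since the first p symbols of w are all a's and |xy| ≤ p, y lies entirely in the leading a-block: y = a^k for some k with 1 ≤ k ≤ p.
Since 1 ≤ k ≤ p, k divides p!; set t = 1 + p!/k. Then xy^t z has p + (p!/k)·k = p + p! copies of a. Now the a-count is p+p! and (b-count)+2 = (p+p!-2)+2 = p+p!, so i ≠ j+2 fails. So xy^t z = a^{p+p!} b^{p+p!-2} ∉ L.
Contradiction. Therefore L is not regular.

a^{p+p!} b^{p+p!-2}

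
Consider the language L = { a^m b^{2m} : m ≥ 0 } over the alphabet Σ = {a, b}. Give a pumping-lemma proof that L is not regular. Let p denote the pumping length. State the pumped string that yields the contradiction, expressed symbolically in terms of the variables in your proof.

Assume L is regular. Let p be the pumping length given by the pumping lemma.
Choose w = a^p b^{2p}, which is in L with |w| = 3p ≥ p.
By the pumping lemma, w = xyz with |xy| ≤ p and |y| ≥ 1.
Since the first p symbols of w are all a's and |xy| ≤ p, y lies entirely in the leading a-block: y = a^k for some k with 1 ≤ k ≤ p.
Pump with i = 2: xy^2z = a^{p+k} b^{2p}. For this to lie in L we would need 2p = 2(p+k), which forces k = 0. But k ≥ 1, so xy^2z ∉ L.
Contradiction. Therefore L is not regular.

a^{p+k} b^{2p}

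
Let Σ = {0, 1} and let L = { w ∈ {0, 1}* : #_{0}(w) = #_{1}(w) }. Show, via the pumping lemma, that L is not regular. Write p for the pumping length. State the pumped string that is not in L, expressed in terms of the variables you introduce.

Assume L is regular; let p be its pumping constant.
Choose w = 0^p 1^p ∈ L with |w| = 2p ≥ p.
The pumping lemma gives a decomposition w = xyz where |xy| ≤ p and |y| ≥ 1.
Because |xy| ≤ p and w begins with p copies of 0, we have y = 0^k with 1 ≤ k ≤ p.
Pump with i = 2: xy^2z = 0^{p+k} 1^p has p+k occurrences of 0 but only p of 1. Since k ≥ 1 the counts differ, so xy^2z ∉ L.
Contradiction. Therefore L is not regular.

0^{p+k} 1^p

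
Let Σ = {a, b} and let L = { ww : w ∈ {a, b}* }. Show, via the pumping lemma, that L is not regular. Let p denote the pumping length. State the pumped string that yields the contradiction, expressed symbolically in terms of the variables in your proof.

Toward a contradiction, assume L is regular with pumping length p.
Take w = a^p b^p a^p b^p = uu where u = a^pb^p; then w ∈ L and |w| = 4p ≥ p.
By the pumping lemma, w = xyz with |xy| ≤ p and |y| > 0.
Because |xy| ≤ p and w begins with p copies of a, we have y = a^k with 1 ≤ k ≤ p.
Pump with i = 2: xy^2z = a^{p+k} b^p a^p b^p, of length 4p+k. Suppose this equals vv. The string starts with a and ends with b, so v does too; thus the boundary between the two copies of v is a b→a transition. There is exactly one such transition, at position 2p+k, so |v| = 2p+k and |vv| = 4p+2k ≠ 4p+k since k ≥ 1. So xy^2z ∉ L.
This is a contradiction; hence L is not regular.

a^{p+k} b^p a^p b^p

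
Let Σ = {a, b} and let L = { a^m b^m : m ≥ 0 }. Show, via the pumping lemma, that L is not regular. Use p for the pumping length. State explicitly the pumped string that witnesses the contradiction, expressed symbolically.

a^{p+k} b^p

Toward a contradiction, assume L is regular with pumping length p.
Take w = a^p b^p. Then w ∈ L and |w| = 2p ≥ p.
By the pumping lemma, w = xyz with |xy| ≤ p and |y| > 0.
Since the first p symbols of w are all a's and |xy| ≤ p, y lies entirely in the leading a-block: y = a^k for some k with 1 ≤ k ≤ p.
Pump with i = 2: xy^2z = a^{p+k} b^p. For this to lie in L we would need p = p+k, which forces k = 0. But k ≥ 1, so xy^2z ∉ L.
This is a contradiction; hence L is not regular.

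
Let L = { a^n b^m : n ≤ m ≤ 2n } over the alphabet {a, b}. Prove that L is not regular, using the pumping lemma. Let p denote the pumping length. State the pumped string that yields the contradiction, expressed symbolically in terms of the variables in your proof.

Assume L is regular. Let p be the pumping length given by the pumping lemma.
Take w = a^p b^p ∈ L (since p ≤ p ≤ 2p), with |w| = 2p ≥ p.
Write w = xyz as guaranteed by the lemma, with |xy| ≤ p and |y| ≥ 1.
Since the first p symbols of w are all a's and |xy| ≤ p, y lies entirely in the leading a-block: y = a^k for some k with 1 ≤ k ≤ p.
Pump with i = 2: xy^2z = a^{p+k} b^p. Now n = p+k > p = m, so the condition n ≤ m fails. Thus xy^2z ∉ L.
This is a contradiction; hence L is not regular.

a^{p+k} b^p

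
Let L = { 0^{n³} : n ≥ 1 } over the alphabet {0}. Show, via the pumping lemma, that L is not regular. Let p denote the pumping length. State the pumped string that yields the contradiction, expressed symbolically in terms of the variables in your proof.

Assume L is regular. Let p be the pumping length given by the pumping lemma.
Take w = 0^{p³} ∈ L with |w| = p³ ≥ p.
Write w = xyz as guaranteed by the lemma, with |xy| ≤ p and y is nonempty.
Then y = 0^k for some k with 1 ≤ k ≤ p.
Pump with i = 2: xy^2z = 0^{p³+k}. Since 1 ≤ k ≤ p, p³ < p³+k ≤ p³+p < p³+3p²+3p+1 = (p+1)³, so p³+k is not a perfect cube. So xy^2z ∉ L.
This contradicts the pumping lemma, so L is not regular.

0^{p³+k}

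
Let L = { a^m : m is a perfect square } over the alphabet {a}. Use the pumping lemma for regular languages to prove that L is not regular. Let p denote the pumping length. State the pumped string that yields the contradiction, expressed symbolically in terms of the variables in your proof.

a^{p²+k}

Suppose for contradiction that L is regular, and let p be the pumping length.
Take w = a^{p²} ∈ L with |w| = p² ≥ p.
Write w = xyz as guaranteed by the lemma, with |xy| ≤ p and |y| > 0.
Then y = a^k for some k with 1 ≤ k ≤ p.
Pump with i = 2: xy^2z = a^{p²+k}. Since 1 ≤ k ≤ p, p² < p²+k ≤ p²+p < (p+1)², so p²+k lies strictly between consecutive squares and is not a perfect square. So xy^2z ∉ L.
This is a contradiction; hence L is not regular.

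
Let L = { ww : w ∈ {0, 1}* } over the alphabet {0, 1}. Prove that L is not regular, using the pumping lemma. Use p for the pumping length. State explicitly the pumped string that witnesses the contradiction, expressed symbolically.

0^{p+k} 1^p 0^p 1^p

Assume L is regular. Let p be the pumping length given by the pumping lemma.
Take w = 0^p 1^p 0^p 1^p = uu where u = 0^p1^p; then w ∈ L and |w| = 4p ≥ p.
The pumping lemma gives a decomposition w = xyz where |xy| ≤ p and |y| ≥ 1.
The first p characters of w are 0's, so xy (and hence y) consists only of 0's. Write y = 0^k, 1 ≤ k ≤ p.
Pump with i = 2: xy^2z = 0^{p+k} 1^p 0^p 1^p, of length 4p+k. Suppose this equals vv. The string starts with 0 and ends with 1, so v does too; thus the boundary between the two copies of v is a 1→0 transition. There is exactly one such transition, at position 2p+k, so |v| = 2p+k and |vv| = 4p+2k ≠ 4p+k since k ≥ 1. So xy^2z ∉ L.
This is a contradiction; hence L is not regular.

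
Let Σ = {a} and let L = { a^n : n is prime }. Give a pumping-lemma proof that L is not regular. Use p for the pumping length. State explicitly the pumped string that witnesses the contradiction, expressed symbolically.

Assume L is regular; let p be its pumping constant.
Let q be a prime with q ≥ p+2 (infinitely many primes exist), and take w = a^q ∈ L with |w| = q ≥ p.
Write w = xyz as guaranteed by the lemma, with |xy| ≤ p and |y| > 0.
Then y = a^k for some k with 1 ≤ k ≤ p.
Since 1 ≤ k ≤ p, |xz| = q-k. Pump with i = q+1: |xy^{q+1}z| = (q-k)+(q+1)k = q+qk = q(1+k), which is composite (both factors ≥ 2). So xy^{q+1}z = a^{q(1+k)} ∉ L.
This is a contradiction; hence L is not regular.

a^{q(1+k)}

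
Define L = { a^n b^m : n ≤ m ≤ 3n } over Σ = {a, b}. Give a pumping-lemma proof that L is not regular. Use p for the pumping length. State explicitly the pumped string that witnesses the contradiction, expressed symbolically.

a^{p+k} b^p

Suppose for contradiction that L is regular, and let p be the pumping length.
Take w = a^p b^p ∈ L (since p ≤ p ≤ 3p), with |w| = 2p ≥ p.
By the pumping lemma, w = xyz with |xy| ≤ p and y is nonempty.
Since the first p symbols of w are all a's and |xy| ≤ p, y lies entirely in the leading a-block: y = a^k for some k with 1 ≤ k ≤ p.
Pump with i = 2: xy^2z = a^{p+k} b^p. Now n = p+k > p = m, so the condition n ≤ m fails. Thus xy^2z ∉ L.
This contradicts the pumping lemma, so L is not regular.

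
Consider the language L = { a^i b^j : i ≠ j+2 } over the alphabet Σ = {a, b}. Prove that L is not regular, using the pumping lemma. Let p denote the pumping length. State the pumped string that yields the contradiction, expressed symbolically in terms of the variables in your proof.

Suppose for contradiction that L is regular, and let p be the pumping length.
Choose w = a^p b^{p+p!-2}. Since p ≠ (p+p!-2)+2 = p+p!, w ∈ L; and |w| ≥ p.
Write w = xyz as guaranteed by the lemma, with |xy| ≤ p and y is nonempty.
Because |xy| ≤ p and w begins with p copies of a, we have y = a^k with 1 ≤ k ≤ p.
Since 1 ≤ k ≤ p, k divides p!; set t = 1 + p!/k. Then xy^t z has p + (p!/k)·k = p + p! copies of a. Now the a-count is p+p! and (b-count)+2 = (p+p!-2)+2 = p+p!, so i ≠ j+2 fails. So xy^t z = a^{p+p!} b^{p+p!-2} ∉ L.
This contradicts the pumping lemma, so L is not regular.

a^{p+p!} b^{p+p!-2}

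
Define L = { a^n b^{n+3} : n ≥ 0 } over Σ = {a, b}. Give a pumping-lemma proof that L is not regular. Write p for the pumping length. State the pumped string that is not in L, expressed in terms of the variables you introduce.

a^{p+k} b^{p+3}

Assume L is regular; let p be its pumping constant.
Take w = a^p b^{p+3}. Then w ∈ L and |w| = 2p+3 ≥ p.
Write w = xyz as guaranteed by the lemma, with |xy| ≤ p and |y| > 0.
Because |xy| ≤ p and w begins with p copies of a, we have y = a^k with 1 ≤ k ≤ p.
Pump with i = 2: xy^2z = a^{p+k} b^{p+3}. For this to lie in L we would need p+3 = (p+k)+3, which forces k = 0. But k ≥ 1, so xy^2z ∉ L.
This is a contradiction; hence L is not regular.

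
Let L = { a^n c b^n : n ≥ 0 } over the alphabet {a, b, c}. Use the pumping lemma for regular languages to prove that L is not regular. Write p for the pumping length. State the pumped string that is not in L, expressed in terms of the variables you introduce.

Assume L is regular. Let p be the pumping length given by the pumping lemma.
Take w = a^p c b^p ∈ L with |w| = 2p+1 ≥ p.
Write w = xyz as guaranteed by the lemma, with |xy| ≤ p and y is nonempty.
Because |xy| ≤ p and w begins with p copies of a, we have y = a^k with 1 ≤ k ≤ p.
Pump with i = 2: xy^2z = a^{p+k} c b^p, which would require p+k = p. But k ≥ 1, so xy^2z ∉ L.
This contradicts the pumping lemma, so L is not regular.

a^{p+k} c b^p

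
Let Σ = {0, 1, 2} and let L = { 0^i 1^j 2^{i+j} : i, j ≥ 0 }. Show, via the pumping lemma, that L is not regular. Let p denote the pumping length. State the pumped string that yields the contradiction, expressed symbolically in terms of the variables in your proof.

0^{p+k} 1^p 2^{2p}

Suppose for contradiction that L is regular, and let p be the pumping length.
Take w = 0^p 1^p 2^{2p} ∈ L (with i=j=p, i+j=2p), |w| = 4p ≥ p.
Write w = xyz as guaranteed by the lemma, with |xy| ≤ p and |y| ≥ 1.
Since the first p symbols of w are all 0's and |xy| ≤ p, y lies entirely in the leading 0-block: y = 0^k for some k with 1 ≤ k ≤ p.
Consider xy^2z = 0^{p+k} 1^p 2^{2p}. Now the 0- and 1-counts sum to 2p+k, but the 2-count is 2p ≠ 2p+k. So xy^2z ∉ L.
This contradicts the pumping lemma, so L is not regular.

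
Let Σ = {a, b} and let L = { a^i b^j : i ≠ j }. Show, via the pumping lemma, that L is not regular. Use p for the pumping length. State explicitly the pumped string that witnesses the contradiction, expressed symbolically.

Toward a contradiction, assume L is regular with pumping length p.
Choose w = a^p b^{p+p!}. Since p ≠ p+p!, w ∈ L; and |w| ≥ p.
By the pumping lemma, w = xyz with |xy| ≤ p and y is nonempty.
The first p characters of w are a's, so xy (and hence y) consists only of a's. Write y = a^k, 1 ≤ k ≤ p.
Since 1 ≤ k ≤ p, k divides p!; set t = 1 + p!/k. Then xy^t z has p + (p!/k)·k = p + p! copies of a. Now the a-count equals the b-count, so i ≠ j fails. So xy^t z = a^{p+p!} b^{p+p!} ∉ L.
This contradicts the pumping lemma, so L is not regular.

a^{p+p!} b^{p+p!}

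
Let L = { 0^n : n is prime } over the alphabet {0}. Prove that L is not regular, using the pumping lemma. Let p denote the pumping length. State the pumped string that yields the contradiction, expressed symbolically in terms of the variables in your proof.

Assume L is regular; let p be its pumping constant.
Let q be a prime with q ≥ p+2 (infinitely many primes exist), and take w = 0^q ∈ L with |w| = q ≥ p.
Write w = xyz as guaranteed by the lemma, with |xy| ≤ p and |y| ≥ 1.
Then y = 0^k for some k with 1 ≤ k ≤ p.
Since 1 ≤ k ≤ p, |xz| = q-k. Pump with i = q+1: |xy^{q+1}z| = (q-k)+(q+1)k = q+qk = q(1+k), which is composite (both factors ≥ 2). So xy^{q+1}z = 0^{q(1+k)} ∉ L.
Contradiction. Therefore L is not regular.

0^{q(1+k)}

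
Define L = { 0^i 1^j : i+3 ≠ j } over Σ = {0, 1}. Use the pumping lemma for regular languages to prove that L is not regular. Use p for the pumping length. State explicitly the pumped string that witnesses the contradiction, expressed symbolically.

Assume L is regular. Let p be the pumping length given by the pumping lemma.
Choose w = 0^p 1^{p+p!+3}. Since p ≠ (p+p!+3)-3 = p+p!, w ∈ L; and |w| ≥ p.
By the pumping lemma, w = xyz with |xy| ≤ p and y is nonempty.
Since the first p symbols of w are all 0's and |xy| ≤ p, y lies entirely in the leading 0-block: y = 0^k for some k with 1 ≤ k ≤ p.
Since 1 ≤ k ≤ p, k divides p!; set t = 1 + p!/k. Then xy^t z has p + (p!/k)·k = p + p! copies of 0. Now the 0-count is p+p! and (1-count)-3 = (p+p!+3)-3 = p+p!, so i+3 ≠ j fails. So xy^t z = 0^{p+p!} 1^{p+p!+3} ∉ L.
This is a contradiction; hence L is not regular.

0^{p+p!} 1^{p+p!+3}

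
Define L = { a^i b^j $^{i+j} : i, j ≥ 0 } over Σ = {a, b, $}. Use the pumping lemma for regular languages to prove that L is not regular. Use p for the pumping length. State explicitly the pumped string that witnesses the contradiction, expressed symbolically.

a^{p+k} b^p $^{2p}

Assume L is regular; let p be its pumping constant.
Take w = a^p b^p $^{2p} ∈ L (with i=j=p, i+j=2p), |w| = 4p ≥ p.
The pumping lemma gives a decomposition w = xyz where |xy| ≤ p and |y| ≥ 1.
The first p characters of w are a's, so xy (and hence y) consists only of a's. Write y = a^k, 1 ≤ k ≤ p.
Consider xy^2z = a^{p+k} b^p $^{2p}. Now the a- and b-counts sum to 2p+k, but the $-count is 2p ≠ 2p+k. So xy^2z ∉ L.
This is a contradiction; hence L is not regular.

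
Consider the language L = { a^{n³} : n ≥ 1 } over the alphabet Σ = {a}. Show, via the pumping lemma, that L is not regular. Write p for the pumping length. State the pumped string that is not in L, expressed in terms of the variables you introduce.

a^{p³+k}

Suppose for contradiction that L is regular, and let p be the pumping length.
Take w = a^{p³} ∈ L with |w| = p³ ≥ p.
The pumping lemma gives a decomposition w = xyz where |xy| ≤ p and |y| ≥ 1.
Then y = a^k for some k with 1 ≤ k ≤ p.
Pump with i = 2: xy^2z = a^{p³+k}. Since 1 ≤ k ≤ p, p³ < p³+k ≤ p³+p < p³+3p²+3p+1 = (p+1)³, so p³+k is not a perfect cube. So xy^2z ∉ L.
This is a contradiction; hence L is not regular.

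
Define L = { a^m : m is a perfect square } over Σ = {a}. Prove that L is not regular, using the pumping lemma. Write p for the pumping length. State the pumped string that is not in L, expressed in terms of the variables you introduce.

Toward a contradiction, assume L is regular with pumping length p.
Take w = a^{p²} ∈ L with |w| = p² ≥ p.
The pumping lemma gives a decomposition w = xyz where |xy| ≤ p and y is nonempty.
Then y = a^k for some k with 1 ≤ k ≤ p.
Pump with i = 2: xy^2z = a^{p²+k}. Since 1 ≤ k ≤ p, p² < p²+k ≤ p²+p < (p+1)², so p²+k lies strictly between consecutive squares and is not a perfect square. So xy^2z ∉ L.
This is a contradiction; hence L is not regular.

a^{p²+k}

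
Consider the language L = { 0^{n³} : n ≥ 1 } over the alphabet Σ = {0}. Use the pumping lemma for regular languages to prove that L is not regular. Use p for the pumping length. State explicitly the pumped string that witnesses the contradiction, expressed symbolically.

Assume L is regular. Let p be the pumping length given by the pumping lemma.
Take w = 0^{p³} ∈ L with |w| = p³ ≥ p.
The pumping lemma gives a decomposition w = xyz where |xy| ≤ p and y is nonempty.
Then y = 0^k for some k with 1 ≤ k ≤ p.
Pump with i = 2: xy^2z = 0^{p³+k}. Since 1 ≤ k ≤ p, p³ < p³+k ≤ p³+p < p³+3p²+3p+1 = (p+1)³, so p³+k is not a perfect cube. So xy^2z ∉ L.
This contradicts the pumping lemma, so L is not regular.

0^{p³+k}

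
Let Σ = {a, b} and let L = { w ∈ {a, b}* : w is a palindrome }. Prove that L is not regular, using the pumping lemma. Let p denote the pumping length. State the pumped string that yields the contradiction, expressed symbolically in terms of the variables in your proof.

Assume L is regular. Let p be the pumping length given by the pumping lemma.
Take w = a^p b a^p, a palindrome of length 2p+1 ≥ p.
Write w = xyz as guaranteed by the lemma, with |xy| ≤ p and y is nonempty.
Since the first p symbols of w are all a's and |xy| ≤ p, y lies entirely in the leading a-block: y = a^k for some k with 1 ≤ k ≤ p.
Pump with i = 2: xy^2z = a^{p+k} b a^p. Its reverse is a^p b a^{p+k}, which differs from xy^2z since k ≥ 1. So xy^2z is not a palindrome and xy^2z ∉ L.
This is a contradiction; hence L is not regular.

a^{p+k} b a^p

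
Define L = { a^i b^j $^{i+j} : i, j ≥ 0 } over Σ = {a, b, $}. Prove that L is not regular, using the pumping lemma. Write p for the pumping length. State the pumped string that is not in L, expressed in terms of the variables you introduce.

Toward a contradiction, assume L is regular with pumping length p.
Take w = a^p b^p $^{2p} ∈ L (with i=j=p, i+j=2p), |w| = 4p ≥ p.
Write w = xyz as guaranteed by the lemma, with |xy| ≤ p and |y| ≥ 1.
Since the first p symbols of w are all a's and |xy| ≤ p, y lies entirely in the leading a-block: y = a^k for some k with 1 ≤ k ≤ p.
Consider xy^2z = a^{p+k} b^p $^{2p}. Now the a- and b-counts sum to 2p+k, but the $-count is 2p ≠ 2p+k. So xy^2z ∉ L.
This is a contradiction; hence L is not regular.

a^{p+k} b^p $^{2p}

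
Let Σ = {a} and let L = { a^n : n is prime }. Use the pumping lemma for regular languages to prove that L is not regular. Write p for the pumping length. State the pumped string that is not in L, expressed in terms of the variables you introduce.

Toward a contradiction, assume L is regular with pumping length p.
Let q be a prime with q ≥ p+2 (infinitely many primes exist), and take w = a^q ∈ L with |w| = q ≥ p.
Write w = xyz as guaranteed by the lemma, with |xy| ≤ p and |y| ≥ 1.
Then y = a^k for some k with 1 ≤ k ≤ p.
Since 1 ≤ k ≤ p, |xz| = q-k. Pump with i = q+1: |xy^{q+1}z| = (q-k)+(q+1)k = q+qk = q(1+k), which is composite (both factors ≥ 2). So xy^{q+1}z = a^{q(1+k)} ∉ L.
This is a contradiction; hence L is not regular.

a^{q(1+k)}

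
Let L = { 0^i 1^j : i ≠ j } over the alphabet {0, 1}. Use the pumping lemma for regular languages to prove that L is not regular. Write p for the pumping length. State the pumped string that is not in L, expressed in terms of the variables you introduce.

Assume L is regular. Let p be the pumping length given by the pumping lemma.
Choose w = 0^p 1^{p+p!}. Since p ≠ p+p!, w ∈ L; and |w| ≥ p.
Write w = xyz as guaranteed by the lemma, with |xy| ≤ p and |y| > 0.
Because |xy| ≤ p and w begins with p copies of 0, we have y = 0^k with 1 ≤ k ≤ p.
Since 1 ≤ k ≤ p, k divides p!; set t = 1 + p!/k. Then xy^t z has p + (p!/k)·k = p + p! copies of 0. Now the 0-count equals the 1-count, so i ≠ j fails. So xy^t z = 0^{p+p!} 1^{p+p!} ∉ L.
This is a contradiction; hence L is not regular.

0^{p+p!} 1^{p+p!}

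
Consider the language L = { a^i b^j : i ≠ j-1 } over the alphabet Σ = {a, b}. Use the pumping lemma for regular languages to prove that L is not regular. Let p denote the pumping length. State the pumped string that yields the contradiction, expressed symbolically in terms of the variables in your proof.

Suppose for contradiction that L is regular, and let p be the pumping length.
Choose w = a^p b^{p+p!+1}. Since p ≠ (p+p!+1)-1 = p+p!, w ∈ L; and |w| ≥ p.
By the pumping lemma, w = xyz with |xy| ≤ p and |y| ≥ 1.
Since the first p symbols of w are all a's and |xy| ≤ p, y lies entirely in the leading a-block: y = a^k for some k with 1 ≤ k ≤ p.
Since 1 ≤ k ≤ p, k divides p!; set t = 1 + p!/k. Then xy^t z has p + (p!/k)·k = p + p! copies of a. Now the a-count is p+p! and (b-count)-1 = (p+p!+1)-1 = p+p!, so i ≠ j-1 fails. So xy^t z = a^{p+p!} b^{p+p!+1} ∉ L.
Contradiction. Therefore L is not regular.

a^{p+p!} b^{p+p!+1}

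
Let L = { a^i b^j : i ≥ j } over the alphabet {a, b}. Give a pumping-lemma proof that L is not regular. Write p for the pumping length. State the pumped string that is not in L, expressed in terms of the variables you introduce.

a^{p-k} b^p

Assume L is regular; let p be its pumping constant.
Choose w = a^p b^p ∈ L, with |w| = 2p ≥ p.
Write w = xyz as guaranteed by the lemma, with |xy| ≤ p and y is nonempty.
Since the first p symbols of w are all a's and |xy| ≤ p, y lies entirely in the leading a-block: y = a^k for some k with 1 ≤ k ≤ p.
Consider xy^0z = xz = a^{p-k} b^p. Since k ≥ 1, the a-count p-k is less than p, so i ≥ j fails; thus xz ∉ L.
This contradicts the pumping lemma, so L is not regular.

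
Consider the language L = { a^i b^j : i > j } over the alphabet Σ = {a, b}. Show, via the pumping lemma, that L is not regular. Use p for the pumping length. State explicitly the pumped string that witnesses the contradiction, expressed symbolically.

Assume L is regular. Let p be the pumping length given by the pumping lemma.
Choose w = a^{p+1} b^p ∈ L, with |w| = 2p+1 ≥ p.
Write w = xyz as guaranteed by the lemma, with |xy| ≤ p and y is nonempty.
Since the first p symbols of w are all a's and |xy| ≤ p, y lies entirely in the leading a-block: y = a^k for some k with 1 ≤ k ≤ p.
Consider xy^0z = xz = a^{p+1-k} b^p. Since k ≥ 1, the a-count p+1-k is at most p, so i > j fails; thus xz ∉ L.
This contradicts the pumping lemma, so L is not regular.

a^{p+1-k} b^p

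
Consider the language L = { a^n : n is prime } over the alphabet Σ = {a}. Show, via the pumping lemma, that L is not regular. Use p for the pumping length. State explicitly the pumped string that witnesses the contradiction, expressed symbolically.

a^{q(1+k)}

Assume L is regular; let p be its pumping constant.
Let q be a prime with q ≥ p+2 (infinitely many primes exist), and take w = a^q ∈ L with |w| = q ≥ p.
By the pumping lemma, w = xyz with |xy| ≤ p and |y| > 0.
Then y = a^k for some k with 1 ≤ k ≤ p.
Since 1 ≤ k ≤ p, |xz| = q-k. Pump with i = q+1: |xy^{q+1}z| = (q-k)+(q+1)k = q+qk = q(1+k), which is composite (both factors ≥ 2). So xy^{q+1}z = a^{q(1+k)} ∉ L.
This contradicts the pumping lemma, so L is not regular.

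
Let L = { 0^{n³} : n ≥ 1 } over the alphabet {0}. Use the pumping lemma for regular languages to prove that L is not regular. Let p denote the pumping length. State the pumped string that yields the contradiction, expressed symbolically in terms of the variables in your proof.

Assume L is regular. Let p be the pumping length given by the pumping lemma.
Take w = 0^{p³} ∈ L with |w| = p³ ≥ p.
The pumping lemma gives a decomposition w = xyz where |xy| ≤ p and |y| > 0.
Then y = 0^k for some k with 1 ≤ k ≤ p.
Pump with i = 2: xy^2z = 0^{p³+k}. Since 1 ≤ k ≤ p, p³ < p³+k ≤ p³+p < p³+3p²+3p+1 = (p+1)³, so p³+k is not a perfect cube. So xy^2z ∉ L.
This contradicts the pumping lemma, so L is not regular.

0^{p³+k}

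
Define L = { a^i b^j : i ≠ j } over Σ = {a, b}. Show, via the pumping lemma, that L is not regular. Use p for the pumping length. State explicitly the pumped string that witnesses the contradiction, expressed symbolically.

a^{p+p!} b^{p+p!}

Toward a contradiction, assume L is regular with pumping length p.
Choose w = a^p b^{p+p!}. Since p ≠ p+p!, w ∈ L; and |w| ≥ p.
By the pumping lemma, w = xyz with |xy| ≤ p and |y| > 0.
Because |xy| ≤ p and w begins with p copies of a, we have y = a^k with 1 ≤ k ≤ p.
Since 1 ≤ k ≤ p, k divides p!; set t = 1 + p!/k. Then xy^t z has p + (p!/k)·k = p + p! copies of a. Now the a-count equals the b-count, so i ≠ j fails. So xy^t z = a^{p+p!} b^{p+p!} ∉ L.
This contradicts the pumping lemma, so L is not regular.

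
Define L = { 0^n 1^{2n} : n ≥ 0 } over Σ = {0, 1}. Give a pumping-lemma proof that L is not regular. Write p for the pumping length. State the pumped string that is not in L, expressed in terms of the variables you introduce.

0^{p+k} 1^{2p}

Assume L is regular. Let p be the pumping length given by the pumping lemma.
Take w = 0^p 1^{2p}. Then w ∈ L and |w| = 3p ≥ p.
Write w = xyz as guaranteed by the lemma, with |xy| ≤ p and y is nonempty.
Since the first p symbols of w are all 0's and |xy| ≤ p, y lies entirely in the leading 0-block: y = 0^k for some k with 1 ≤ k ≤ p.
Pump with i = 2: xy^2z = 0^{p+k} 1^{2p}. For this to lie in L we would need 2p = 2(p+k), which forces k = 0. But k ≥ 1, so xy^2z ∉ L.
Contradiction. Therefore L is not regular.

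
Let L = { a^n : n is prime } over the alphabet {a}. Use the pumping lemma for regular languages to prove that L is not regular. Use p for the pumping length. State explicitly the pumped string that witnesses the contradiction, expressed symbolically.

a^{q(1+k)}

Assume L is regular. Let p be the pumping length given by the pumping lemma.
Let q be a prime with q ≥ p+2 (infinitely many primes exist), and take w = a^q ∈ L with |w| = q ≥ p.
Write w = xyz as guaranteed by the lemma, with |xy| ≤ p and |y| ≥ 1.
Then y = a^k for some k with 1 ≤ k ≤ p.
Since 1 ≤ k ≤ p, |xz| = q-k. Pump with i = q+1: |xy^{q+1}z| = (q-k)+(q+1)k = q+qk = q(1+k), which is composite (both factors ≥ 2). So xy^{q+1}z = a^{q(1+k)} ∉ L.
This contradicts the pumping lemma, so L is not regular.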